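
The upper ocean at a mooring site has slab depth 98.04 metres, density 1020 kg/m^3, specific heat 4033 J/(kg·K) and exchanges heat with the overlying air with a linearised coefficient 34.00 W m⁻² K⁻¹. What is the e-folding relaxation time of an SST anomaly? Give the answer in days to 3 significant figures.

Areal heat capacity C = ρ c_p D = 1020 × 4033 × 98.04 = 4.03×10^8 J/(m²·K).
Relaxation time τ = C / λ = 4.03×10^8 / 34.00 = 1.19×10^7 s.
In days: 1.19×10^7 s / (86400 s/day) = 137 days.

137 days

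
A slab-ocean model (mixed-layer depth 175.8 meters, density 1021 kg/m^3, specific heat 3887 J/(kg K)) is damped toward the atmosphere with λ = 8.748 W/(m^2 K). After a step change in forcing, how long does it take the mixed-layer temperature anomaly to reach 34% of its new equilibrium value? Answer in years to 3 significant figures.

Areal heat capacity C = ρ c_p D = 1021 × 3887 × 175.8 = 6.98×10^8 J/(m²·K).
τ = C / λ = 6.98×10^8 / 8.748 = 7.98×10^7 s.
Fraction reached: 1 − e^(−t/τ) = 0.34 ⇒ t = −τ ln(1 − 0.34) = τ × 0.416.
t = 3.31×10^7 s = 1.05 years.

1.05 years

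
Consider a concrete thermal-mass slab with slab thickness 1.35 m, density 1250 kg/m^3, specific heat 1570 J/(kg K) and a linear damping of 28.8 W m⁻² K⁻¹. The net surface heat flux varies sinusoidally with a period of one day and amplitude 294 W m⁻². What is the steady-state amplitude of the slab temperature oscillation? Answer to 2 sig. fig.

Areal heat capacity C = ρ c_p D = 1250 × 1570 × 1.35 = 2.65×10^6 J m⁻² K⁻¹.
Angular frequency ω = 2π / T = 2π / 86400 s = 7.27×10^-5 s⁻¹.
√((Cω)² + λ²) = √((193)² + 28.8²) = 195 W/(m²·K).
Amplitude A = F₀ / √((Cω)²+λ²) = 294 / 195 = 1.51 K.

1.5 K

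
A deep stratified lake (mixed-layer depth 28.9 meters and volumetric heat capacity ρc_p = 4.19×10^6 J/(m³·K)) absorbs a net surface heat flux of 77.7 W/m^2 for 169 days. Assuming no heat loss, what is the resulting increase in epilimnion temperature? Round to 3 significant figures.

Areal heat capacity C = ρc_p × D = 4.19×10^6 × 28.9 = 1.21×10^8 J/(m²·K).
Net heat input Q = F Δt = 77.7 × (169 days × 86400 s/day) = 1.13×10^9 J/m².
ΔT = Q / C = 1.13×10^9 / 1.21×10^8 = 9.37 K.

9.37 K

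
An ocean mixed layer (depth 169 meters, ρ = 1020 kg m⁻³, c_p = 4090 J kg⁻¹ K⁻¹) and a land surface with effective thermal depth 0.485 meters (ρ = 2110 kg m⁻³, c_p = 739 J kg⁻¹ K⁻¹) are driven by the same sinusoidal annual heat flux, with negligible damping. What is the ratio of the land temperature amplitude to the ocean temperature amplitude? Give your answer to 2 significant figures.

930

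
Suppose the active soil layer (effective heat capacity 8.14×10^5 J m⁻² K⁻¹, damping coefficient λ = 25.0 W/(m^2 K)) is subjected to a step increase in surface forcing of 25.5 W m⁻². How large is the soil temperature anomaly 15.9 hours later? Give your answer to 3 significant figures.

Areal heat capacity C = 8.14×10^5 J m⁻² K⁻¹ (given).
τ = C / λ = 8.14×10^5 / 25.0 = 32600 s.
Equilibrium anomaly ΔT_eq = F / λ = 25.5 / 25.0 = 1.02 K.
t = 15.9 hours = 57200 s, so t/τ = 1.76.
ΔT(t) = ΔT_eq (1 − e^(−t/τ)) = 1.02 × (1 − e^−1.76) = 0.844 K.

0.844 K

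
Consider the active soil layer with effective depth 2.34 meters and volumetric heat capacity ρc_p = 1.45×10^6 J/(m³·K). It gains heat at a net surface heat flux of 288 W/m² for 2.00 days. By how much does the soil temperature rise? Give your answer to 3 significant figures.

14.7 K

Areal heat capacity C = ρc_p × D = 1.45×10^6 × 2.34 = 3.39×10^6 J m⁻² K⁻¹.
Net heat input Q = F Δt = 288 × (2.00 days × 86400 s/day) = 4.98×10^7 J/m².
ΔT = Q / C = 4.98×10^7 / 3.39×10^6 = 14.7 K.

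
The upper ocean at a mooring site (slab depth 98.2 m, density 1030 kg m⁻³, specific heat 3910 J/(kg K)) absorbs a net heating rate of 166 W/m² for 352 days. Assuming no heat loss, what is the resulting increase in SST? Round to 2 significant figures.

13 K

Areal heat capacity C = ρ c_p D = 1030 × 3910 × 98.2 = 3.95×10^8 J/(m^2 K).
Net heat input Q = F Δt = 166 × (352 days × 86400 s/day) = 5.05×10^9 J/m².
ΔT = Q / C = 5.05×10^9 / 3.95×10^8 = 12.8 K.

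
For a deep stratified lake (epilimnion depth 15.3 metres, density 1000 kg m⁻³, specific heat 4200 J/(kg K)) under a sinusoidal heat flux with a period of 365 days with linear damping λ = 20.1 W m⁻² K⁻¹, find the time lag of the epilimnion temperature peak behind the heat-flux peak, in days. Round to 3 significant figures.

Areal heat capacity C = ρ c_p D = 1000 × 4200 × 15.3 = 6.43×10^7 J m⁻² K⁻¹.
ω = 2π / 3.15×10^7 s = 1.99×10^-7 s⁻¹.
Phase lag φ = arctan(Cω/λ) = arctan(12.8/20.1) = 0.567 rad.
Time lag = φ / ω = 0.567 / 1.99×10^-7 = 2.85×10^6 s = 32.9 days.

32.9 days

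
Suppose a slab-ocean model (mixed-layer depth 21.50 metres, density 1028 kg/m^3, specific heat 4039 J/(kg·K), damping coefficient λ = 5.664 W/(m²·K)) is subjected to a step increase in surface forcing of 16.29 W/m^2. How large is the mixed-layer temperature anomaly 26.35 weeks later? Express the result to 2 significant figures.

1.8 K

Areal heat capacity C = ρ c_p D = 1028 × 4039 × 21.50 = 8.93×10^7 J/(m^2 K).
τ = C / λ = 8.93×10^7 / 5.664 = 1.58×10^7 s.
Equilibrium anomaly ΔT_eq = F / λ = 16.29 / 5.664 = 2.88 K.
t = 26.35 weeks = 1.59×10^7 s, so t/τ = 1.01.
ΔT(t) = ΔT_eq (1 − e^(−t/τ)) = 2.88 × (1 − e^−1.01) = 1.83 K.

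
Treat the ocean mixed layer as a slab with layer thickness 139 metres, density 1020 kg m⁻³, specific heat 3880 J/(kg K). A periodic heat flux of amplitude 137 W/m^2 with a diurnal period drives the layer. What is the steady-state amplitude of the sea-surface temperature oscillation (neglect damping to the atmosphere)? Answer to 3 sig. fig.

Areal heat capacity C = ρ c_p D = 1020 × 3880 × 139 = 5.50×10^8 J/(m^2 K).
Angular frequency ω = 2π / T = 2π / 86400 s = 7.27×10^-5 s⁻¹.
Cω = 5.50×10^8 × 7.27×10^-5 = 40000 W/(m²·K).
Amplitude A = F₀ / (Cω) = 137 / 40000 = 0.00342 K.

0.00342 K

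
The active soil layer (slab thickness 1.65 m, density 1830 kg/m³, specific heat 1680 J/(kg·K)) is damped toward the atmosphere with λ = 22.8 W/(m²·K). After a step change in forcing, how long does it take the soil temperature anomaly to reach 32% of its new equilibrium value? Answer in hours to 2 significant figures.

24 hours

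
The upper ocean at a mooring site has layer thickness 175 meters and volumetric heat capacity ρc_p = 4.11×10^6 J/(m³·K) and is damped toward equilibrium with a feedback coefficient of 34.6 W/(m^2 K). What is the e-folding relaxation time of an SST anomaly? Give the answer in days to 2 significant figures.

Areal heat capacity C = ρc_p × D = 4.11×10^6 × 175 = 7.19×10^8 J/(m²·K).
Relaxation time τ = C / λ = 7.19×10^8 / 34.6 = 2.08×10^7 s.
In days: 2.08×10^7 s / (86400 s/day) = 241 days.

240 days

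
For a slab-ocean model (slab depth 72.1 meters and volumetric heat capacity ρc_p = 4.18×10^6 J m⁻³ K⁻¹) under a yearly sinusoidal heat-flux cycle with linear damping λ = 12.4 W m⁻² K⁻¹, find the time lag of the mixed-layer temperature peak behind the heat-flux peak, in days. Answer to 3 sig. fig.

79.4 days

Areal heat capacity C = ρc_p × D = 4.18×10^6 × 72.1 = 3.01×10^8 J/(m^2 K).
ω = 2π / 3.15×10^7 s = 1.99×10^-7 s⁻¹.
Phase lag φ = arctan(Cω/λ) = arctan(60.0/12.4) = 1.37 rad.
Time lag = φ / ω = 1.37 / 1.99×10^-7 = 6.86×10^6 s = 79.4 days.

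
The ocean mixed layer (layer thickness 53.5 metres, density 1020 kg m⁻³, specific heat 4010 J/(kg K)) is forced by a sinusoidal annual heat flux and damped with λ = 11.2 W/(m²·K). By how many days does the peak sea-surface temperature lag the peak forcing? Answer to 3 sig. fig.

76.6 days

Areal heat capacity C = ρ c_p D = 1020 × 4010 × 53.5 = 2.19×10^8 J/(m^2 K).
ω = 2π / 3.15×10^7 s = 1.99×10^-7 s⁻¹.
Phase lag φ = arctan(Cω/λ) = arctan(43.6/11.2) = 1.32 rad.
Time lag = φ / ω = 1.32 / 1.99×10^-7 = 6.62×10^6 s = 76.6 days.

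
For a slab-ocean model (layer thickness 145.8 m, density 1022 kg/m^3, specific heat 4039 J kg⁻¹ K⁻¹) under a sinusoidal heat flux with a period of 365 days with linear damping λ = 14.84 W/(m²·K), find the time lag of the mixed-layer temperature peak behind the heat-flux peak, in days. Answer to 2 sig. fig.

84 days

Areal heat capacity C = ρ c_p D = 1022 × 4039 × 145.8 = 6.02×10^8 J/(m^2 K).
ω = 2π / 3.15×10^7 s = 1.99×10^-7 s⁻¹.
Phase lag φ = arctan(Cω/λ) = arctan(120/14.84) = 1.45 rad.
Time lag = φ / ω = 1.45 / 1.99×10^-7 = 7.27×10^6 s = 84.1 days.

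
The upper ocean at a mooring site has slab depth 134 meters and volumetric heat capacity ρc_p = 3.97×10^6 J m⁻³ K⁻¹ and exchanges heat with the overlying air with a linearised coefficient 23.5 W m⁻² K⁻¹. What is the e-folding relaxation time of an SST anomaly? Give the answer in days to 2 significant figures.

Areal heat capacity C = ρc_p × D = 3.97×10^6 × 134 = 5.32×10^8 J m⁻² K⁻¹.
Relaxation time τ = C / λ = 5.32×10^8 / 23.5 = 2.26×10^7 s.
In days: 2.26×10^7 s / (86400 s/day) = 262 days.

260 days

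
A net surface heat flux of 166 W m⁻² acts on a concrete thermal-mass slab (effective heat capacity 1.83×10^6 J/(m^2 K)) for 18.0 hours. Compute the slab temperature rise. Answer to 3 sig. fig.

Areal heat capacity C = 1.83×10^6 J/(m^2 K) (given).
Net heat input Q = F Δt = 166 × (18.0 hours × 3600 s/hour) = 1.08×10^7 J/m².
ΔT = Q / C = 1.08×10^7 / 1.83×10^6 = 5.88 K.

5.88 K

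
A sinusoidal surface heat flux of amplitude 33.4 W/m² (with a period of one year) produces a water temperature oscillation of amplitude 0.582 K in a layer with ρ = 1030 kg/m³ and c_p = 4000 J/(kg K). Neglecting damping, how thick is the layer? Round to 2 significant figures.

ω = 2π / 3.15×10^7 s = 1.99×10^-7 s⁻¹.
Required C = F₀ / (A ω) = 33.4 / (0.582 × 1.99×10^-7) = 2.88×10^8 J/(m²·K).
D = C / (ρ c_p) = 2.88×10^8 / (1030 × 4000) = 69.9 m.

70 m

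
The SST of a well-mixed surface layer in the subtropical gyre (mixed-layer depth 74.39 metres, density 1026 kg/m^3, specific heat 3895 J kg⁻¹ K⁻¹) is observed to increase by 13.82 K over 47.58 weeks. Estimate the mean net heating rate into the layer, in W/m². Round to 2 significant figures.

140

Areal heat capacity C = ρ c_p D = 1026 × 3895 × 74.39 = 2.97×10^8 J/(m²·K).
Required heat per unit area: Q = C ΔT = 2.97×10^8 × 13.82 = 4.11×10^9 J/m².
Flux F = Q / Δt = 4.11×10^9 / 2.88×10^7 s = 143 W/m².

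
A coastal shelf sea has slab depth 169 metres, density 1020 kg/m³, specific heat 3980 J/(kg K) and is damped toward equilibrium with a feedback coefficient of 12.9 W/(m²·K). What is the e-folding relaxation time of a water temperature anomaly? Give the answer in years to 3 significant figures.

Areal heat capacity C = ρ c_p D = 1020 × 3980 × 169 = 6.86×10^8 J/(m^2 K).
Relaxation time τ = C / λ = 6.86×10^8 / 12.9 = 5.32×10^7 s.
In years: 5.32×10^7 s / (3.156×10^7 s/year) = 1.69 years.

1.69 years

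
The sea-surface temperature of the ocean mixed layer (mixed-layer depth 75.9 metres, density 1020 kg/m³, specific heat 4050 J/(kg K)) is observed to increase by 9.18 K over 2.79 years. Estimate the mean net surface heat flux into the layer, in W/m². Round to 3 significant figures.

Areal heat capacity C = ρ c_p D = 1020 × 4050 × 75.9 = 3.14×10^8 J/(m²·K).
Required heat per unit area: Q = C ΔT = 3.14×10^8 × 9.18 = 2.88×10^9 J/m².
Flux F = Q / Δt = 2.88×10^9 / 8.80×10^7 s = 32.7 W/m².

32.7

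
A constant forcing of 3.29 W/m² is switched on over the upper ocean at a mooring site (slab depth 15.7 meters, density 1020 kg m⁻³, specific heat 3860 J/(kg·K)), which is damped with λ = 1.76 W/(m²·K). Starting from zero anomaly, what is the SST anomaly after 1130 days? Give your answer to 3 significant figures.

Areal heat capacity C = ρ c_p D = 1020 × 3860 × 15.7 = 6.18×10^7 J/(m^2 K).
τ = C / λ = 6.18×10^7 / 1.76 = 3.51×10^7 s.
Equilibrium anomaly ΔT_eq = F / λ = 3.29 / 1.76 = 1.87 K.
t = 1130 days = 9.76×10^7 s, so t/τ = 2.78.
ΔT(t) = ΔT_eq (1 − e^(−t/τ)) = 1.87 × (1 − e^−2.78) = 1.75 K.

1.75 K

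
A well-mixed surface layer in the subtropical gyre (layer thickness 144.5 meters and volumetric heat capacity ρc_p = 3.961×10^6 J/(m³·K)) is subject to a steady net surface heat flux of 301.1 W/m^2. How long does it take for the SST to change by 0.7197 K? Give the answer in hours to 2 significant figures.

380 hours

Areal heat capacity C = ρc_p × D = 3.961×10^6 × 144.5 = 5.72×10^8 J/(m²·K).
Time required: Δt = C ΔT / F = 5.72×10^8 × 0.7197 / 301.1 = 1.37×10^6 s.
In hours: 1.37×10^6 s / (3600 s/hour) = 380 hours.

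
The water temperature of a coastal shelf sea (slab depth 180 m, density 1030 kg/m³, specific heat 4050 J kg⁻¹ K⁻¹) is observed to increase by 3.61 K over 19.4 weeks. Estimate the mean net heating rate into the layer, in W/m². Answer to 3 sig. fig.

Areal heat capacity C = ρ c_p D = 1030 × 4050 × 180 = 7.51×10^8 J m⁻² K⁻¹.
Required heat per unit area: Q = C ΔT = 7.51×10^8 × 3.61 = 2.71×10^9 J/m².
Flux F = Q / Δt = 2.71×10^9 / 1.17×10^7 s = 231 W/m².

231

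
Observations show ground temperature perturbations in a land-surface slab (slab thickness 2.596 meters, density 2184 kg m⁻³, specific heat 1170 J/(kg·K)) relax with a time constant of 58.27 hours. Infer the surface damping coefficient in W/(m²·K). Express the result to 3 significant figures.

Areal heat capacity C = ρ c_p D = 2184 × 1170 × 2.596 = 6.63×10^6 J/(m²·K).
τ = 58.27 hours = 2.10×10^5 s.
λ = C / τ = 6.63×10^6 / 2.10×10^5 = 31.6 W/(m²·K).

31.6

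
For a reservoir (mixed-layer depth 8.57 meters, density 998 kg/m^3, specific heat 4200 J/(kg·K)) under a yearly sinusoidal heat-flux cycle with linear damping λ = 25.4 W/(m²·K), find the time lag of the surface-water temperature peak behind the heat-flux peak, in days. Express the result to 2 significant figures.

Areal heat capacity C = ρ c_p D = 998 × 4200 × 8.57 = 3.59×10^7 J m⁻² K⁻¹.
ω = 2π / 3.15×10^7 s = 1.99×10^-7 s⁻¹.
Phase lag φ = arctan(Cω/λ) = arctan(7.16/25.4) = 0.275 rad.
Time lag = φ / ω = 0.275 / 1.99×10^-7 = 1.38×10^6 s = 16.0 days.

16 days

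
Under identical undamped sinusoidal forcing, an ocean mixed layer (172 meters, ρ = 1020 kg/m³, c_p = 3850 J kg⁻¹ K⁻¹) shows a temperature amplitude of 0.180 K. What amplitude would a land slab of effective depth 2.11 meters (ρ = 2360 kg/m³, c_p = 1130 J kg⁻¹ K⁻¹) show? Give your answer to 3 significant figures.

21.6 K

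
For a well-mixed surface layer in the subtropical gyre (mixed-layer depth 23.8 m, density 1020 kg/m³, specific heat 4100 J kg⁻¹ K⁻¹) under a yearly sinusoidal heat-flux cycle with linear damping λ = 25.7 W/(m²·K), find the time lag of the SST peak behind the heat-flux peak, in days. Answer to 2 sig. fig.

Areal heat capacity C = ρ c_p D = 1020 × 4100 × 23.8 = 9.95×10^7 J m⁻² K⁻¹.
ω = 2π / 3.15×10^7 s = 1.99×10^-7 s⁻¹.
Phase lag φ = arctan(Cω/λ) = arctan(19.8/25.7) = 0.657 rad.
Time lag = φ / ω = 0.657 / 1.99×10^-7 = 3.30×10^6 s = 38.2 days.

38 days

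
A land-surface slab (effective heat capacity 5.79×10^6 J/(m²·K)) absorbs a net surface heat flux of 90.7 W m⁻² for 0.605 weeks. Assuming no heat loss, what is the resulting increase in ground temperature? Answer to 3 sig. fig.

5.73 K

Areal heat capacity C = 5.79×10^6 J/(m²·K) (given).
Net heat input Q = F Δt = 90.7 × (0.605 weeks × 6.048×10^5 s/week) = 3.32×10^7 J/m².
ΔT = Q / C = 3.32×10^7 / 5.79×10^6 = 5.73 K.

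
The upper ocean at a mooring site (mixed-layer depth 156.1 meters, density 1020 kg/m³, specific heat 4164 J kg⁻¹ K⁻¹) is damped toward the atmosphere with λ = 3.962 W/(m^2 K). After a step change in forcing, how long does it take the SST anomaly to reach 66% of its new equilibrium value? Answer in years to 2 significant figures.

5.7 years

Areal heat capacity C = ρ c_p D = 1020 × 4164 × 156.1 = 6.63×10^8 J/(m²·K).
τ = C / λ = 6.63×10^8 / 3.962 = 1.67×10^8 s.
Fraction reached: 1 − e^(−t/τ) = 0.66 ⇒ t = −τ ln(1 − 0.66) = τ × 1.08.
t = 1.81×10^8 s = 5.72 years.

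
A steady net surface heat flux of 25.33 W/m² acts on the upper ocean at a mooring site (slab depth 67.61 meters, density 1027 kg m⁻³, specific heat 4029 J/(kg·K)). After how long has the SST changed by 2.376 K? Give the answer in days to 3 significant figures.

Areal heat capacity C = ρ c_p D = 1027 × 4029 × 67.61 = 2.80×10^8 J/(m²·K).
Time required: Δt = C ΔT / F = 2.80×10^8 × 2.376 / 25.33 = 2.62×10^7 s.
In days: 2.62×10^7 s / (86400 s/day) = 304 days.

304 days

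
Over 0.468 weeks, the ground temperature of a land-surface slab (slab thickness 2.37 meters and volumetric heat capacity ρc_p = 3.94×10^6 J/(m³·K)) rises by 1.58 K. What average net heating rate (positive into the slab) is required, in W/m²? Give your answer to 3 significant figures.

52.1

Areal heat capacity C = ρc_p × D = 3.94×10^6 × 2.37 = 9.34×10^6 J/(m²·K).
Required heat per unit area: Q = C ΔT = 9.34×10^6 × 1.58 = 1.48×10^7 J/m².
Flux F = Q / Δt = 1.48×10^7 / 2.83×10^5 s = 52.1 W/m².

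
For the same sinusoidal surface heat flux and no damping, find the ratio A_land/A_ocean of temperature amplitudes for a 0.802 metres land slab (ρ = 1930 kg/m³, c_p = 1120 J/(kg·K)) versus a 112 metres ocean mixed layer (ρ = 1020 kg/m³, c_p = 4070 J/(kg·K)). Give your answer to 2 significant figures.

270

C_ocean = 1020 × 4070 × 112 = 4.65×10^8 J/(m²·K).
C_land = 1930 × 1120 × 0.802 = 1.73×10^6 J/(m²·K).
Undamped amplitude ∝ 1/C, so A_land/A_ocean = C_ocean/C_land = 268.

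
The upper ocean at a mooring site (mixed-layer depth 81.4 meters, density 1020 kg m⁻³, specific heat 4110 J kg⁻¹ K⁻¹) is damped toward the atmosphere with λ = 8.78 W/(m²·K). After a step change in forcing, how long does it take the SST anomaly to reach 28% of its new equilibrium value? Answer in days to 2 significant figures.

Areal heat capacity C = ρ c_p D = 1020 × 4110 × 81.4 = 3.41×10^8 J/(m²·K).
τ = C / λ = 3.41×10^8 / 8.78 = 3.89×10^7 s.
Fraction reached: 1 − e^(−t/τ) = 0.28 ⇒ t = −τ ln(1 − 0.28) = τ × 0.329.
t = 1.28×10^7 s = 148 days.

150 days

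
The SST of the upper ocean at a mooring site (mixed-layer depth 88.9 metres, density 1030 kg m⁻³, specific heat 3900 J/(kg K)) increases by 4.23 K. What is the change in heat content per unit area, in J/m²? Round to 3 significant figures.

Areal heat capacity C = ρ c_p D = 1030 × 3900 × 88.9 = 3.57×10^8 J/(m^2 K).
ΔQ = C ΔT = 3.57×10^8 × 4.23 = 1.51×10^9 J/m².

1.51×10^9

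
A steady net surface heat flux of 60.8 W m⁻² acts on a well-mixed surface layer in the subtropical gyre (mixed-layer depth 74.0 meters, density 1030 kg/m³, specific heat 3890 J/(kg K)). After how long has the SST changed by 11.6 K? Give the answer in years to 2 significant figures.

Areal heat capacity C = ρ c_p D = 1030 × 3890 × 74.0 = 2.96×10^8 J/(m^2 K).
Time required: Δt = C ΔT / F = 2.96×10^8 × 11.6 / 60.8 = 5.66×10^7 s.
In years: 5.66×10^7 s / (3.156×10^7 s/year) = 1.79 years.

1.8 years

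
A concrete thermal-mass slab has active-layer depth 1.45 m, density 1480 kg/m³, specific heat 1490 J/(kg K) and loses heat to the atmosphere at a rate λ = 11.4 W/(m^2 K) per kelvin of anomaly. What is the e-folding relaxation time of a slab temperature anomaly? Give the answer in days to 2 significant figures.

3.2 days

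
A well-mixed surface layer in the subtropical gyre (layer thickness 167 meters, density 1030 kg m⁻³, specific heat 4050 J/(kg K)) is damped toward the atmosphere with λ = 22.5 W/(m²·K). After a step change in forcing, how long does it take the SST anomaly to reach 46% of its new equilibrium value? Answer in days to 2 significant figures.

Areal heat capacity C = ρ c_p D = 1030 × 4050 × 167 = 6.97×10^8 J/(m^2 K).
τ = C / λ = 6.97×10^8 / 22.5 = 3.10×10^7 s.
Fraction reached: 1 − e^(−t/τ) = 0.46 ⇒ t = −τ ln(1 − 0.46) = τ × 0.616.
t = 1.91×10^7 s = 221 days.

220 days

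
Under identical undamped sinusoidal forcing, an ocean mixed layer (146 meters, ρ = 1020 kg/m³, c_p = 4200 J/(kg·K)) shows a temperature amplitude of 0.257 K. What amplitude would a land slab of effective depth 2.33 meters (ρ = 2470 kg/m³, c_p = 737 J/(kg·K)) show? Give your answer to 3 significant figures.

37.9 K

C_ocean = 6.25×10^8 J/(m²·K); C_land = 4.24×10^6 J/(m²·K).
A ∝ 1/C ⇒ A_land = A_ocean × C_ocean/C_land = 0.257 × 147 = 37.9 K.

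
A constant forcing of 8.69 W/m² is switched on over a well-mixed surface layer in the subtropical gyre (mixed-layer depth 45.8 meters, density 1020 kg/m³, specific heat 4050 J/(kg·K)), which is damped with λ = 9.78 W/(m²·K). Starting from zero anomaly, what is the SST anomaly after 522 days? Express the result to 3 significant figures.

0.802 K

Areal heat capacity C = ρ c_p D = 1020 × 4050 × 45.8 = 1.89×10^8 J/(m²·K).
τ = C / λ = 1.89×10^8 / 9.78 = 1.93×10^7 s.
Equilibrium anomaly ΔT_eq = F / λ = 8.69 / 9.78 = 0.889 K.
t = 522 days = 4.51×10^7 s, so t/τ = 2.33.
ΔT(t) = ΔT_eq (1 − e^(−t/τ)) = 0.889 × (1 − e^−2.33) = 0.802 K.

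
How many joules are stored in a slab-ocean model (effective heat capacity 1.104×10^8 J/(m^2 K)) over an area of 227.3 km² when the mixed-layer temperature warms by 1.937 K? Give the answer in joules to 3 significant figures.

Areal heat capacity C = 1.104×10^8 J/(m^2 K) (given).
Heat per unit area: q = C ΔT = 1.10×10^8 × 1.937 = 2.14×10^8 J/m².
Total heat: Q = q × A = 2.14×10^8 × (227.3 × 10⁶ m²) = 4.86×10^16 J.

4.86×10^16 J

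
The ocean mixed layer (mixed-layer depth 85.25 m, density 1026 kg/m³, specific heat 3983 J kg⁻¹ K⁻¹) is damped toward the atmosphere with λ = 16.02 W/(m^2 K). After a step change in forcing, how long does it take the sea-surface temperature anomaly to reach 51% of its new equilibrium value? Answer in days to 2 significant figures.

Areal heat capacity C = ρ c_p D = 1026 × 3983 × 85.25 = 3.48×10^8 J m⁻² K⁻¹.
τ = C / λ = 3.48×10^8 / 16.02 = 2.17×10^7 s.
Fraction reached: 1 − e^(−t/τ) = 0.51 ⇒ t = −τ ln(1 − 0.51) = τ × 0.713.
t = 1.55×10^7 s = 180 days.

180 days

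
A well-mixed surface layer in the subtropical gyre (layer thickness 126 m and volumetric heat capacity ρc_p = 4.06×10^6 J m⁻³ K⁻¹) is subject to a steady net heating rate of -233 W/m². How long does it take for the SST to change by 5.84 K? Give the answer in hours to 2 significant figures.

3600 hours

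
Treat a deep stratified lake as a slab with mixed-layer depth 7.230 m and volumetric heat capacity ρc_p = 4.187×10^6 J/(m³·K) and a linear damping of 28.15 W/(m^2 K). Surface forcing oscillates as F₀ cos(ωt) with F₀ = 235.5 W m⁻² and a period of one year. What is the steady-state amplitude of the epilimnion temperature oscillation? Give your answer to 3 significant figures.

Areal heat capacity C = ρc_p × D = 4.187×10^6 × 7.230 = 3.03×10^7 J/(m^2 K).
Angular frequency ω = 2π / T = 2π / 3.15×10^7 s = 1.99×10^-7 s⁻¹.
√((Cω)² + λ²) = √((6.03)² + 28.15²) = 28.8 W/(m²·K).
Amplitude A = F₀ / √((Cω)²+λ²) = 235.5 / 28.8 = 8.18 K.

8.18 K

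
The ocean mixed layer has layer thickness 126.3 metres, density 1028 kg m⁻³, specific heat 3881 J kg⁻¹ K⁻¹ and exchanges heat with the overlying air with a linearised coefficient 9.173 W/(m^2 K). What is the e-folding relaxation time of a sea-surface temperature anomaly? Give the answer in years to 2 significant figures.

1.7 years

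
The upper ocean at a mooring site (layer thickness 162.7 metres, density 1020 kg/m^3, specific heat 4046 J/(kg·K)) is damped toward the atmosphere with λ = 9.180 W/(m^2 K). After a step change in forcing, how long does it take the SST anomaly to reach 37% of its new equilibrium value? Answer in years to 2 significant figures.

1.1 years

Areal heat capacity C = ρ c_p D = 1020 × 4046 × 162.7 = 6.71×10^8 J/(m²·K).
τ = C / λ = 6.71×10^8 / 9.180 = 7.31×10^7 s.
Fraction reached: 1 − e^(−t/τ) = 0.37 ⇒ t = −τ ln(1 − 0.37) = τ × 0.462.
t = 3.38×10^7 s = 1.07 years.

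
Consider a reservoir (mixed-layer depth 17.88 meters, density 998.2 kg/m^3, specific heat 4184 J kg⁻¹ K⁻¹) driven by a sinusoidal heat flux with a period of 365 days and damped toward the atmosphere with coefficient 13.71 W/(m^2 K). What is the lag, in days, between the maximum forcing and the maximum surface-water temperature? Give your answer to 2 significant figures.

48 days

Areal heat capacity C = ρ c_p D = 998.2 × 4184 × 17.88 = 7.47×10^7 J/(m^2 K).
ω = 2π / 3.15×10^7 s = 1.99×10^-7 s⁻¹.
Phase lag φ = arctan(Cω/λ) = arctan(14.9/13.71) = 0.826 rad.
Time lag = φ / ω = 0.826 / 1.99×10^-7 = 4.15×10^6 s = 48.0 days.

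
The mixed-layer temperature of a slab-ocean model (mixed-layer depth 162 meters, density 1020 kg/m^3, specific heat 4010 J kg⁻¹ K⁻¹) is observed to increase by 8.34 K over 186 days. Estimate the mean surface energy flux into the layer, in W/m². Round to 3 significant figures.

Areal heat capacity C = ρ c_p D = 1020 × 4010 × 162 = 6.63×10^8 J/(m²·K).
Required heat per unit area: Q = C ΔT = 6.63×10^8 × 8.34 = 5.53×10^9 J/m².
Flux F = Q / Δt = 5.53×10^9 / 1.61×10^7 s = 344 W/m².

344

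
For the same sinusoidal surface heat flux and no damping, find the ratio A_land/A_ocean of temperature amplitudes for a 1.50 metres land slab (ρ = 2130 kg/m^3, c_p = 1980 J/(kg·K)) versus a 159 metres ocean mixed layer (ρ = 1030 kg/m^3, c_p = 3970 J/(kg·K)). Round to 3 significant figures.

103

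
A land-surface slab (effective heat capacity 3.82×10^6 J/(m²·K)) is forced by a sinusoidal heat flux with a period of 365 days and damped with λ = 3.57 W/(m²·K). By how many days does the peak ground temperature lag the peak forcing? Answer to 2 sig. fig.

12 days

Areal heat capacity C = 3.82×10^6 J/(m²·K) (given).
ω = 2π / 3.15×10^7 s = 1.99×10^-7 s⁻¹.
Phase lag φ = arctan(Cω/λ) = arctan(0.761/3.57) = 0.210 rad.
Time lag = φ / ω = 0.210 / 1.99×10^-7 = 1.05×10^6 s = 12.2 days.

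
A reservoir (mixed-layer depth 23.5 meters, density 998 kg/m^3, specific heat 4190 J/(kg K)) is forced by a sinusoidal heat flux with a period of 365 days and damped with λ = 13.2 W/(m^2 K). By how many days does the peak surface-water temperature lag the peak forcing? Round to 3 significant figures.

56.8 days

Areal heat capacity C = ρ c_p D = 998 × 4190 × 23.5 = 9.83×10^7 J m⁻² K⁻¹.
ω = 2π / 3.15×10^7 s = 1.99×10^-7 s⁻¹.
Phase lag φ = arctan(Cω/λ) = arctan(19.6/13.2) = 0.978 rad.
Time lag = φ / ω = 0.978 / 1.99×10^-7 = 4.91×10^6 s = 56.8 days.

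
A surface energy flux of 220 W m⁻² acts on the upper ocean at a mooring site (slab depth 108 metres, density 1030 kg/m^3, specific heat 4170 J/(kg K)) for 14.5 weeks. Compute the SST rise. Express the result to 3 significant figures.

4.16 K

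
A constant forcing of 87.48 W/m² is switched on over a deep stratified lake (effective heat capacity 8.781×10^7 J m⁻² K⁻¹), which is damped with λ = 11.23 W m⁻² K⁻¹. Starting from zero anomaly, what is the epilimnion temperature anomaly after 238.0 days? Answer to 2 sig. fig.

Areal heat capacity C = 8.781×10^7 J m⁻² K⁻¹ (given).
τ = C / λ = 8.78×10^7 / 11.23 = 7.82×10^6 s.
Equilibrium anomaly ΔT_eq = F / λ = 87.48 / 11.23 = 7.79 K.
t = 238.0 days = 2.06×10^7 s, so t/τ = 2.63.
ΔT(t) = ΔT_eq (1 − e^(−t/τ)) = 7.79 × (1 − e^−2.63) = 7.23 K.

7.2 K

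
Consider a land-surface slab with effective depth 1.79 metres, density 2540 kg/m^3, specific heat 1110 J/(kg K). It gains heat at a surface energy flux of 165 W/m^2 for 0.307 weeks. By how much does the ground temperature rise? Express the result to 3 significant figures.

6.07 K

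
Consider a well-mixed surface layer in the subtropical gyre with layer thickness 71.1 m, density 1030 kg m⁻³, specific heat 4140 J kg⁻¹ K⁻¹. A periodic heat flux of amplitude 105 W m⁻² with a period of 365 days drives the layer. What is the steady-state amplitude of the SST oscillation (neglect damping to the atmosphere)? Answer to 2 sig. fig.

1.7 K

Areal heat capacity C = ρ c_p D = 1030 × 4140 × 71.1 = 3.03×10^8 J m⁻² K⁻¹.
Angular frequency ω = 2π / T = 2π / 3.15×10^7 s = 1.99×10^-7 s⁻¹.
Cω = 3.03×10^8 × 1.99×10^-7 = 60.4 W/(m²·K).
Amplitude A = F₀ / (Cω) = 105 / 60.4 = 1.74 K.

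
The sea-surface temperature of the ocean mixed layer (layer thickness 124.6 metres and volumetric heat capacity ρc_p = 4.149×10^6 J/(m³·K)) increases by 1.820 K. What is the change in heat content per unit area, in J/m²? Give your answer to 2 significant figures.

Areal heat capacity C = ρc_p × D = 4.149×10^6 × 124.6 = 5.17×10^8 J/(m^2 K).
ΔQ = C ΔT = 5.17×10^8 × 1.820 = 9.41×10^8 J/m².

9.4×10^8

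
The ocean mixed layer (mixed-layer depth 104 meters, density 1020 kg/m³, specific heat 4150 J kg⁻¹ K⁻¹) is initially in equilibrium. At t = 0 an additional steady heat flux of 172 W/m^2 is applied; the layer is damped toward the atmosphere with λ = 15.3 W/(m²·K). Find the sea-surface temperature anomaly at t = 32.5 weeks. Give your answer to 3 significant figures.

Areal heat capacity C = ρ c_p D = 1020 × 4150 × 104 = 4.40×10^8 J/(m^2 K).
τ = C / λ = 4.40×10^8 / 15.3 = 2.88×10^7 s.
Equilibrium anomaly ΔT_eq = F / λ = 172 / 15.3 = 11.2 K.
t = 32.5 weeks = 1.97×10^7 s, so t/τ = 0.683.
ΔT(t) = ΔT_eq (1 − e^(−t/τ)) = 11.2 × (1 − e^−0.683) = 5.56 K.

5.56 K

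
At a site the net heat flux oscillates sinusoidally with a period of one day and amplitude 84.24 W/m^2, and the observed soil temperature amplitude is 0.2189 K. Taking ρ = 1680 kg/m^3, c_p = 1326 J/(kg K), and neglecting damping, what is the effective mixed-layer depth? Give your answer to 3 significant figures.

ω = 2π / 86400 s = 7.27×10^-5 s⁻¹.
Required C = F₀ / (A ω) = 84.24 / (0.2189 × 7.27×10^-5) = 5.29×10^6 J/(m²·K).
D = C / (ρ c_p) = 5.29×10^6 / (1680 × 1326) = 2.38 m.

2.38 m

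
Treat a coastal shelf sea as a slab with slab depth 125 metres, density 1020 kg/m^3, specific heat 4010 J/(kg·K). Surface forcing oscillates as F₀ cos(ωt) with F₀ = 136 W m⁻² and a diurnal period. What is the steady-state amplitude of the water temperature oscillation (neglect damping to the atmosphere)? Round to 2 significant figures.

0.0037 K

Areal heat capacity C = ρ c_p D = 1020 × 4010 × 125 = 5.11×10^8 J/(m^2 K).
Angular frequency ω = 2π / T = 2π / 86400 s = 7.27×10^-5 s⁻¹.
Cω = 5.11×10^8 × 7.27×10^-5 = 37200 W/(m²·K).
Amplitude A = F₀ / (Cω) = 136 / 37200 = 0.00366 K.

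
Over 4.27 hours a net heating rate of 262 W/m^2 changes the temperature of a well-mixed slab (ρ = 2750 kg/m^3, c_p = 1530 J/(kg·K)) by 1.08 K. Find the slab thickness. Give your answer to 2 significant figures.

Heat input Q = F Δt = 262 × 15400 s = 4.03×10^6 J/m².
Required areal heat capacity C = Q / ΔT = 3.73×10^6 J/(m²·K).
Depth D = C / (ρ c_p) = 3.73×10^6 / (2750 × 1530) = 0.886 m.

0.89 m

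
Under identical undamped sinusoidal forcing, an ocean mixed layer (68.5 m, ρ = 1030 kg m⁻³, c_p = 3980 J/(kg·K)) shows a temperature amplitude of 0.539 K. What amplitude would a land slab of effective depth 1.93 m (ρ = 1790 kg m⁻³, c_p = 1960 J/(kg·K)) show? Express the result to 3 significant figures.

C_ocean = 2.81×10^8 J/(m²·K); C_land = 6.77×10^6 J/(m²·K).
A ∝ 1/C ⇒ A_land = A_ocean × C_ocean/C_land = 0.539 × 41.5 = 22.4 K.

22.4 K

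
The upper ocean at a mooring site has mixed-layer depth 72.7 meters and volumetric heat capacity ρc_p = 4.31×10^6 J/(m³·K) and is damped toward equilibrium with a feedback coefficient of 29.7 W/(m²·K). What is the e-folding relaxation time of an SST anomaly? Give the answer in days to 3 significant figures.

122 days

Areal heat capacity C = ρc_p × D = 4.31×10^6 × 72.7 = 3.13×10^8 J/(m²·K).
Relaxation time τ = C / λ = 3.13×10^8 / 29.7 = 1.06×10^7 s.
In days: 1.06×10^7 s / (86400 s/day) = 122 days.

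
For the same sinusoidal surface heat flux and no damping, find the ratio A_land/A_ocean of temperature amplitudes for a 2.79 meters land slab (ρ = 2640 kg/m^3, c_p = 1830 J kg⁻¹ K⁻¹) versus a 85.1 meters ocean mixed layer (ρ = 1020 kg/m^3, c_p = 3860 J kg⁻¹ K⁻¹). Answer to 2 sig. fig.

C_ocean = 1020 × 3860 × 85.1 = 3.35×10^8 J/(m²·K).
C_land = 2640 × 1830 × 2.79 = 1.35×10^7 J/(m²·K).
Undamped amplitude ∝ 1/C, so A_land/A_ocean = C_ocean/C_land = 24.9.

25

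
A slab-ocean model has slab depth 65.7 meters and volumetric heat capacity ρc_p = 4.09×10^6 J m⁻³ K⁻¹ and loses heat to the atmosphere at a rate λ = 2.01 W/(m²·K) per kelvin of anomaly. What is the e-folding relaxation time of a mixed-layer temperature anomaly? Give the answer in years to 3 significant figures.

4.24 years

Areal heat capacity C = ρc_p × D = 4.09×10^6 × 65.7 = 2.69×10^8 J/(m^2 K).
Relaxation time τ = C / λ = 2.69×10^8 / 2.01 = 1.34×10^8 s.
In years: 1.34×10^8 s / (3.156×10^7 s/year) = 4.24 years.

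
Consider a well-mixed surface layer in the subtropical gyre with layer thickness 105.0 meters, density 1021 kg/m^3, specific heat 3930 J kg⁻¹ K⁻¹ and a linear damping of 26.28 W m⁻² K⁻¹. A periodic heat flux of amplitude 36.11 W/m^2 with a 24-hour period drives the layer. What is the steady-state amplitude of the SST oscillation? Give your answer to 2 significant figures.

0.0012 K

Areal heat capacity C = ρ c_p D = 1021 × 3930 × 105.0 = 4.21×10^8 J m⁻² K⁻¹.
Angular frequency ω = 2π / T = 2π / 86400 s = 7.27×10^-5 s⁻¹.
√((Cω)² + λ²) = √((30600)² + 26.28²) = 30600 W/(m²·K).
Amplitude A = F₀ / √((Cω)²+λ²) = 36.11 / 30600 = 0.00118 K.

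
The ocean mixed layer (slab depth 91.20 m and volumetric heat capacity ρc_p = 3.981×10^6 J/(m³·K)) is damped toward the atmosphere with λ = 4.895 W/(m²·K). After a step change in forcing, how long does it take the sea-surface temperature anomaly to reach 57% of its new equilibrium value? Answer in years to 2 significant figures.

2.0 years

Areal heat capacity C = ρc_p × D = 3.981×10^6 × 91.20 = 3.63×10^8 J m⁻² K⁻¹.
τ = C / λ = 3.63×10^8 / 4.895 = 7.42×10^7 s.
Fraction reached: 1 − e^(−t/τ) = 0.57 ⇒ t = −τ ln(1 − 0.57) = τ × 0.844.
t = 6.26×10^7 s = 1.98 years.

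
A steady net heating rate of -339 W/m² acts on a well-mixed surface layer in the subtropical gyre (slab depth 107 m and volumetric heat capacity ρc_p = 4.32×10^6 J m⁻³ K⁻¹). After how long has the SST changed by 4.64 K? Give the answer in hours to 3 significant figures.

1760 hours

Areal heat capacity C = ρc_p × D = 4.32×10^6 × 107 = 4.62×10^8 J/(m²·K).
Time required: Δt = C ΔT / F = 4.62×10^8 × -4.64 / -339 = 6.33×10^6 s.
In hours: 6.33×10^6 s / (3600 s/hour) = 1760 hours.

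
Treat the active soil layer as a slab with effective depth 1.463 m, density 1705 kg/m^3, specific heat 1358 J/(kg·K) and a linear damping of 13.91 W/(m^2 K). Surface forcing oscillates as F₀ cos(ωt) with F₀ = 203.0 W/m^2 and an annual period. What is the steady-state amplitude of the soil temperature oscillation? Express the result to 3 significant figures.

14.6 K

Areal heat capacity C = ρ c_p D = 1705 × 1358 × 1.463 = 3.39×10^6 J/(m^2 K).
Angular frequency ω = 2π / T = 2π / 3.15×10^7 s = 1.99×10^-7 s⁻¹.
√((Cω)² + λ²) = √((0.675)² + 13.91²) = 13.9 W/(m²·K).
Amplitude A = F₀ / √((Cω)²+λ²) = 203.0 / 13.9 = 14.6 K.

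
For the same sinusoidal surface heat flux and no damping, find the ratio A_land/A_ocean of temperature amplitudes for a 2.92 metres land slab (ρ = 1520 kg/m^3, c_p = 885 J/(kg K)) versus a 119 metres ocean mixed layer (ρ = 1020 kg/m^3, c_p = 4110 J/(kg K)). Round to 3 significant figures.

C_ocean = 1020 × 4110 × 119 = 4.99×10^8 J/(m²·K).
C_land = 1520 × 885 × 2.92 = 3.93×10^6 J/(m²·K).
Undamped amplitude ∝ 1/C, so A_land/A_ocean = C_ocean/C_land = 127.

127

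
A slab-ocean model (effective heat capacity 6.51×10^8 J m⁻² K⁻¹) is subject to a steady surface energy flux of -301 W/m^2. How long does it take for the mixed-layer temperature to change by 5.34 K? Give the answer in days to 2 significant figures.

Areal heat capacity C = 6.51×10^8 J m⁻² K⁻¹ (given).
Time required: Δt = C ΔT / F = 6.51×10^8 × -5.34 / -301 = 1.15×10^7 s.
In days: 1.15×10^7 s / (86400 s/day) = 134 days.

130 days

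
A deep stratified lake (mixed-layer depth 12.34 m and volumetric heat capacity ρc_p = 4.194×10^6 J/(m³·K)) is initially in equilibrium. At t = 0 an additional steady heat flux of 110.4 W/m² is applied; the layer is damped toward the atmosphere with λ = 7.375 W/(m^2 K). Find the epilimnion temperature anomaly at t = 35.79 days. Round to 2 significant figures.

5.3 K

Areal heat capacity C = ρc_p × D = 4.194×10^6 × 12.34 = 5.18×10^7 J m⁻² K⁻¹.
τ = C / λ = 5.18×10^7 / 7.375 = 7.02×10^6 s.
Equilibrium anomaly ΔT_eq = F / λ = 110.4 / 7.375 = 15.0 K.
t = 35.79 days = 3.09×10^6 s, so t/τ = 0.441.
ΔT(t) = ΔT_eq (1 − e^(−t/τ)) = 15.0 × (1 − e^−0.441) = 5.33 K.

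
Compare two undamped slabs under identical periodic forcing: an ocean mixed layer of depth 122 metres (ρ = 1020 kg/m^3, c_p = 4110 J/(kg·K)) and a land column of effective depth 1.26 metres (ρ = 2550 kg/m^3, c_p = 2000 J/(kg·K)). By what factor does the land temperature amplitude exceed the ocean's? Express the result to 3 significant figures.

79.6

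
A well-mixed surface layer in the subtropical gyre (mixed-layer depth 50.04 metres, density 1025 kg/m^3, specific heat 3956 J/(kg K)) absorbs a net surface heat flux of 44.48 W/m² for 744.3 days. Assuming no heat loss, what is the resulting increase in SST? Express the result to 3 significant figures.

14.1 K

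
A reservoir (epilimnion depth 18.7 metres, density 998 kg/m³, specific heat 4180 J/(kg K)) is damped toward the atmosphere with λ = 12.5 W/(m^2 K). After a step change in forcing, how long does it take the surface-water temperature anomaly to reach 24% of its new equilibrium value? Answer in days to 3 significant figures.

19.8 days

Areal heat capacity C = ρ c_p D = 998 × 4180 × 18.7 = 7.80×10^7 J/(m²·K).
τ = C / λ = 7.80×10^7 / 12.5 = 6.24×10^6 s.
Fraction reached: 1 − e^(−t/τ) = 0.24 ⇒ t = −τ ln(1 − 0.24) = τ × 0.274.
t = 1.71×10^6 s = 19.8 days.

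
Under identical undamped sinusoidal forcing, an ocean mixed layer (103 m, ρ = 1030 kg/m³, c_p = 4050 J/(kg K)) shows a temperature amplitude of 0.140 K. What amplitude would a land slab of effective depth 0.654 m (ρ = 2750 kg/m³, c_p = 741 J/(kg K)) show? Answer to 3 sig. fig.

45.1 K

C_ocean = 4.30×10^8 J/(m²·K); C_land = 1.33×10^6 J/(m²·K).
A ∝ 1/C ⇒ A_land = A_ocean × C_ocean/C_land = 0.140 × 322 = 45.1 K.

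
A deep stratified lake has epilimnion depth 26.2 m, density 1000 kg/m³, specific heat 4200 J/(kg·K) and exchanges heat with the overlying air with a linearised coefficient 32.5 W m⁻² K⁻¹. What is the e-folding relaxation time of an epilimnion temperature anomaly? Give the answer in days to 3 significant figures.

Areal heat capacity C = ρ c_p D = 1000 × 4200 × 26.2 = 1.10×10^8 J m⁻² K⁻¹.
Relaxation time τ = C / λ = 1.10×10^8 / 32.5 = 3.39×10^6 s.
In days: 3.39×10^6 s / (86400 s/day) = 39.2 days.

39.2 days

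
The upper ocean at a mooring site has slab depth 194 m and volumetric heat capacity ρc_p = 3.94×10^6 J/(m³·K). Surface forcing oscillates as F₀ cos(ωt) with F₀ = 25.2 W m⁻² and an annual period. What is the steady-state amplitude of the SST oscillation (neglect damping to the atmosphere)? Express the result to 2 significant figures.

0.17 K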